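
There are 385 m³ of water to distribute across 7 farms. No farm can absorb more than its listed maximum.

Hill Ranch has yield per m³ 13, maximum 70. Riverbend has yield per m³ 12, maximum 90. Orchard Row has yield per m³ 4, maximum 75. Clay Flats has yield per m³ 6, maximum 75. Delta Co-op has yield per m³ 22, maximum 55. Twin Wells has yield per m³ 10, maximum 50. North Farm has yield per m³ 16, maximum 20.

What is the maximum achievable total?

Highest yield per m³ first: Delta Co-op 22 > North Farm 16 > Hill Ranch 13 > Riverbend 12 > Twin Wells 10 > Clay Flats 6 > Orchard Row 4.
Delta Co-op takes 55 to reach its cap of 55 — 330 left.
Give North Farm 20 to hit its cap of 20 — 310 left.
Hill Ranch takes 70 to reach its cap of 70 — 240 left.
Give Riverbend 90 to hit its cap of 90 — 150 left.
Twin Wells takes 50 to reach its cap of 50 — 100 left.
Give Clay Flats 75 to hit its cap of 75 — 25 left.
Orchard Row has room for 75 but only 25 remain, so it gets 25.
Total = 13×70 + 12×90 + 4×25 + 6×75 + 22×55 + 10×50 + 16×20 = 4570.

4570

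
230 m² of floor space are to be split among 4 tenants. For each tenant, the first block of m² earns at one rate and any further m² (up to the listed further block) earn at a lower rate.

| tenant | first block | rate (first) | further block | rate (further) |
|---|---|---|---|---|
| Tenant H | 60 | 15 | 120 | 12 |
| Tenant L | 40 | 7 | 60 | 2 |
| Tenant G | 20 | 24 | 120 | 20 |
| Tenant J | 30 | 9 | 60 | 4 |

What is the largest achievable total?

4140

Treat each block as its own option and order by rate: Tenant G/T1 24 > Tenant G/T2 20 > Tenant H/T1 15 > Tenant H/T2 12 > Tenant J/T1 9 > Tenant L/T1 7 > Tenant J/T2 4 > Tenant L/T2 2.
Tenant G T1 at 24: fill all 20 — 210 left.
Tenant G/T2 (20): +120 — 90 left.
Tenant H/T1 (15): +60 — 30 left.
Tenant H T2 at 12: only 30 left, fill 30.
Total = 24×20 + 20×120 + 15×60 + 12×30 = 4140.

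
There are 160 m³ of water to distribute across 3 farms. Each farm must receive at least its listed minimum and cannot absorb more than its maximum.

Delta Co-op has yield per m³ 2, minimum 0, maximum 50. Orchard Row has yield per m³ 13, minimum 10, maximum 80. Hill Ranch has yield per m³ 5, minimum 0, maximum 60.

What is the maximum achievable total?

1380

Meeting every minimum uses 0+10+0 = 10 m³, leaving 150.
Rank by yield per m³: Orchard Row 13 > Hill Ranch 5 > Delta Co-op 2.
Orchard Row: +70 to 80 (cap) — 80 left.
Hill Ranch takes 60 more to reach its cap of 60 — 20 left.
Delta Co-op: +20 (room for 50) → 20. Pool exhausted.
Total = 2×20 + 13×80 + 5×60 = 1380.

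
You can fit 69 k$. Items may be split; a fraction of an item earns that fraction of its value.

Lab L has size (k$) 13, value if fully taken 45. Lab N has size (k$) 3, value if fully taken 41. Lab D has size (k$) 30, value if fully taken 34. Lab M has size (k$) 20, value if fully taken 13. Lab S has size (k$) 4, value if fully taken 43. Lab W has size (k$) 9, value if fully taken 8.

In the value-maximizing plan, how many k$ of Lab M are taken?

10

Sort by value density: Lab N 41/3≈13.7, Lab S 43/4≈10.8, Lab L 45/13≈3.46, Lab D 34/30≈1.13, Lab W 8/9≈0.889, Lab M 13/20≈0.65.
Take all of Lab N (3 k$, value 41) — 66 k$ left.
All 4 k$ of Lab S fit (value 43) — 62 remain.
Take all of Lab L (13 k$, value 45) — 49 k$ left.
All 30 k$ of Lab D fit (value 34) — 19 remain.
Take all of Lab W (9 k$, value 8) — 10 k$ left.
Only 10 k$ remain; take 10/20 of Lab M for value 13×10/20 = 6.5.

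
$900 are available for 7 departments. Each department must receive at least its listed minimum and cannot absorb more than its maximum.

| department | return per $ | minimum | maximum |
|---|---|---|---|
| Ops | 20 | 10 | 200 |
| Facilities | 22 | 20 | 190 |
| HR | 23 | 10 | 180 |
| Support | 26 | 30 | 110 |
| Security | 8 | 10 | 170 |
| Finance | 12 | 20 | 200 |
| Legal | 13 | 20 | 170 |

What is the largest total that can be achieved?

Meeting every minimum uses 10+20+10+30+10+20+20 = 120 $, leaving 780.
Highest return per $ first: Support 26 > HR 23 > Facilities 22 > Ops 20 > Legal 13 > Finance 12 > Security 8.
Support: +80 to 110 (cap) — 700 left.
HR: +170 to 180 (cap) — 530 left.
Facilities: +170 to 190 (cap) — 360 left.
Give Ops 190 more to hit its cap of 200 — 170 left.
Give Legal 150 more to hit its cap of 170 — 20 left.
Finance has room for 180 more but only 20 remain, so it gets 40.
Total = 20×200 + 22×190 + 23×180 + 26×110 + 8×10 + 12×40 + 13×170 = 17950.

17950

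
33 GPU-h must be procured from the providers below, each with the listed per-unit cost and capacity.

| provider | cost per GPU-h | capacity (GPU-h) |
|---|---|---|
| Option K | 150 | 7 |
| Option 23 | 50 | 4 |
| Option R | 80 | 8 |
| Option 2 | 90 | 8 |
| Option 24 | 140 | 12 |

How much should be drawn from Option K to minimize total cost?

1

Use providers in increasing cost order.
Take 4 from Option 23 at 50 → need 29 more.
Option R at 80: take all 8 GPU-h → 21 still needed.
Take 8 from Option 2 at 90 → need 13 more.
Option 24 at 140: take all 12 GPU-h → 1 still needed.
Take 1 from Option K at 150 to finish.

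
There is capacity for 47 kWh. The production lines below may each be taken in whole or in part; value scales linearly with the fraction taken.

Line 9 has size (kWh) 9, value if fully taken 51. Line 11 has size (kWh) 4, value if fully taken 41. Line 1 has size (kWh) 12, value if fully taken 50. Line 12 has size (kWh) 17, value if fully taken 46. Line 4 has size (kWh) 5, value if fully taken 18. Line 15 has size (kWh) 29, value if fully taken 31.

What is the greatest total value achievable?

206

Sort by value density: Line 11 41/4≈10.2, Line 9 51/9≈5.67, Line 1 50/12≈4.17, Line 4 18/5≈3.6, Line 12 46/17≈2.71, Line 15 31/29≈1.07.
Take all of Line 11 (4 kWh, value 41) → 43 kWh left.
Line 9: take in full, 9 kWh for value 51 → 34 left.
All 12 kWh of Line 1 fit (value 50) → 22 remain.
All 5 kWh of Line 4 fit (value 18) → 17 remain.
Take all of Line 12 (17 kWh, value 46) → 0 kWh left.
Total value = 206.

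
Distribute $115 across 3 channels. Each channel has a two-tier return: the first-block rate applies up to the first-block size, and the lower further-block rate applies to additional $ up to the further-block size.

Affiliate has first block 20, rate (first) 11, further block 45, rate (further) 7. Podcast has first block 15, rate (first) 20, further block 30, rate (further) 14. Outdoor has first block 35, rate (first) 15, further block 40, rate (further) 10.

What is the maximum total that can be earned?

1615

Order all 6 blocks by rate: Podcast/tier1 20 > Outdoor/tier1 15 > Podcast/tier2 14 > Affiliate/tier1 11 > Outdoor/tier2 10 > Affiliate/tier2 7.
Podcast tier1 at 20: fill all 15 — 100 left.
Fill Outdoor tier1 block (35 at 15) — 65 left.
Podcast tier2 at 14: fill all 30 — 35 left.
Fill Affiliate tier1 block (20 at 11) — 15 left.
Outdoor/tier2: +15 of 40 at 10; pool empty.
Total = 20×15 + 15×35 + 14×30 + 11×20 + 10×15 = 1615.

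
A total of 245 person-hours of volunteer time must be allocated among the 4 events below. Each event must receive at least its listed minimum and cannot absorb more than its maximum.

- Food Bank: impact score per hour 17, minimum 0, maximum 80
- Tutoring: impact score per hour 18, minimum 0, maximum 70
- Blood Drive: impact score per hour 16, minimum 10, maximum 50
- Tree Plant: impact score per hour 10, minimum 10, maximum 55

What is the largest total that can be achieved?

Meeting every minimum uses 0+0+10+10 = 20 person-hours, leaving 225.
Rank by impact score per hour: Tutoring 18 > Food Bank 17 > Blood Drive 16 > Tree Plant 10.
Give Tutoring 70 more to hit its cap of 70 ; 155 left.
Give Food Bank 80 more to hit its cap of 80 ; 75 left.
Blood Drive: +40 to 50 (cap) ; 35 left.
Tree Plant has room for 45 more but only 35 remain, so it gets 45.
Total = 17×80 + 18×70 + 16×50 + 10×45 = 3870.

3870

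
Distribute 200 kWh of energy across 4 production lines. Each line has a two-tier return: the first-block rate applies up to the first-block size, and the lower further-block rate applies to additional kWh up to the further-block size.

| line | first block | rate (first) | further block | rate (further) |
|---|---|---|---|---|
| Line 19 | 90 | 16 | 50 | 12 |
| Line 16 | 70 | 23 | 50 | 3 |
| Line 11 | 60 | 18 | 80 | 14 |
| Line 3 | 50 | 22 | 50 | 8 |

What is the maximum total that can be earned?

4110

Rank every tier by rate: Line 16/T1 23 > Line 3/T1 22 > Line 11/T1 18 > Line 19/T1 16 > Line 11/T2 14 > Line 19/T2 12 > Line 3/T2 8 > Line 16/T2 3.
Fill Line 16 T1 block (70 at 23) → 130 left.
Fill Line 3 T1 block (50 at 22) → 80 left.
Fill Line 11 T1 block (60 at 18) → 20 left.
20 remain; put them into Line 19 T1 at 16.
Total = 23×70 + 22×50 + 18×60 + 16×20 = 4110.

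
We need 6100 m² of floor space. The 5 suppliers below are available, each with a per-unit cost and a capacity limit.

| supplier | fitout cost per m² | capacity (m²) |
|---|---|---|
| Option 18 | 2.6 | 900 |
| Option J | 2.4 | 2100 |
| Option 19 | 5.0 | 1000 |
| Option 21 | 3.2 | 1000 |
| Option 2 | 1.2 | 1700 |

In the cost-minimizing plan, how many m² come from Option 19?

400

Use suppliers in increasing cost order.
Option 2 at 1.2: take all 1700 m² — 4400 still needed.
Take 2100 from Option J at 2.4 — need 2300 more.
Option 18 (2.6): use full 900 — 1400 m² to go.
Option 21 (3.2): use full 1000 — 400 m² to go.
Option 19 at 5.0: take 400 of its 1000 — requirement met.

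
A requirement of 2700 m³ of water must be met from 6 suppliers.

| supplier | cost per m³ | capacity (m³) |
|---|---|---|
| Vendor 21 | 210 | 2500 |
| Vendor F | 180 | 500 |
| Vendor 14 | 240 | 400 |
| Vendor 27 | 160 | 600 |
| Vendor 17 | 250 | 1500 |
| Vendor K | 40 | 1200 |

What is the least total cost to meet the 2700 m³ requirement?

Cheapest first:
Take 1200 from Vendor K at 40 — need 1500 more.
Take 600 from Vendor 27 at 160 — need 900 more.
Vendor F (180): use full 500 — 400 m³ to go.
Vendor 21 at 210: take 400 of its 2500 — requirement met.
Vendor 14, Vendor 17: unused.
Cost = 1200×40 + 600×160 + 500×180 + 400×210 = 318000.

318000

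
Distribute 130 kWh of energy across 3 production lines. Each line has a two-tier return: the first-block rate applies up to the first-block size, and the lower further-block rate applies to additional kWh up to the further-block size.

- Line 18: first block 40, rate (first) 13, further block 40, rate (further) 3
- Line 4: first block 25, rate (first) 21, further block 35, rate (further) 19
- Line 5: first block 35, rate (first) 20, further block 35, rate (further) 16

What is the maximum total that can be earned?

Rank every tier by rate: Line 4/T1 21 > Line 5/T1 20 > Line 4/T2 19 > Line 5/T2 16 > Line 18/T1 13 > Line 18/T2 3.
Line 4 T1 at 21: fill all 25 → 105 left.
Fill Line 5 T1 block (35 at 20) → 70 left.
Fill Line 4 T2 block (35 at 19) → 35 left.
Fill Line 5 T2 block (35 at 16) → 0 left.
Total = 21×25 + 20×35 + 19×35 + 16×35 = 2450.

2450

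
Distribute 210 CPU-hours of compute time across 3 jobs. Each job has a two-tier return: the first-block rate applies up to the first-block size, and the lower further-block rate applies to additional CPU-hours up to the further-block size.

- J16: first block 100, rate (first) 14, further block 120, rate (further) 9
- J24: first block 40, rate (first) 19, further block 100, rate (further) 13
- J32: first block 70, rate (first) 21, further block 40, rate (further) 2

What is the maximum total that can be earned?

3630

Order all 6 blocks by rate: J32/first 21 > J24/first 19 > J16/first 14 > J24/second 13 > J16/second 9 > J32/second 2.
Fill J32 first block (70 at 21) ; 140 left.
J24/first (19): +40 ; 100 left.
J16 first at 14: fill all 100 ; 0 left.
Total = 21×70 + 19×40 + 14×100 = 3630.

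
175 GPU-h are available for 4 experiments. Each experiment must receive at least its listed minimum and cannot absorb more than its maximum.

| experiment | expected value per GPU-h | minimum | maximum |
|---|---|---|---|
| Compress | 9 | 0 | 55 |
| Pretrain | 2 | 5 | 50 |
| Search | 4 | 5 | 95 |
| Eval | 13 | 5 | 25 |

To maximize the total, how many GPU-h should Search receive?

Meeting every minimum uses 0+5+5+5 = 15 GPU-h, leaving 160.
Order the experiments by expected value per GPU-h: Eval 13 > Compress 9 > Search 4 > Pretrain 2.
Eval: +20 to 25 (cap) — 140 left.
Compress takes 55 more to reach its cap of 55 — 85 left.
Search: +85 (room for 90) → 90. Pool exhausted.

90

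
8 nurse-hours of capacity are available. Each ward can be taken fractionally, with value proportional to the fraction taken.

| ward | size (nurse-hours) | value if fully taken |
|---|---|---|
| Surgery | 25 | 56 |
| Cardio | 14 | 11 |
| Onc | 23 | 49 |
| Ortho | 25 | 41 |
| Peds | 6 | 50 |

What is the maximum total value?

54.48

Rank by value-to-size ratio: Peds 50/6≈8.33, Surgery 56/25≈2.24, Onc 49/23≈2.13, Ortho 41/25≈1.64, Cardio 11/14≈0.786.
Take all of Peds (6 nurse-hours, value 50) → 2 nurse-hours left.
2 nurse-hours left: a 2/25 share of Surgery gives 56×2/25 = 4.48.
Total value = 54.48.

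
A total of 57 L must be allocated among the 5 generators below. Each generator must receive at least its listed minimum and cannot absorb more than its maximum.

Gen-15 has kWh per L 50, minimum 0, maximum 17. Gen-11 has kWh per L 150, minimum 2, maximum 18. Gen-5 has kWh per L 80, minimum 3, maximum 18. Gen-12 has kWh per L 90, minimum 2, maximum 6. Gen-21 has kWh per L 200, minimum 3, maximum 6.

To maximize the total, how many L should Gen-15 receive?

Meeting every minimum uses 0+2+3+2+3 = 10 L, leaving 47.
Order the generators by kWh per L: Gen-21 200 > Gen-11 150 > Gen-12 90 > Gen-5 80 > Gen-15 50.
Give Gen-21 3 more to hit its cap of 6 → 44 left.
Give Gen-11 16 more to hit its cap of 18 → 28 left.
Gen-12 takes 4 more to reach its cap of 6 → 24 left.
Gen-5 takes 15 more to reach its cap of 18 → 9 left.
Gen-15 has room for 17 more but only 9 remain, so it gets 9.

9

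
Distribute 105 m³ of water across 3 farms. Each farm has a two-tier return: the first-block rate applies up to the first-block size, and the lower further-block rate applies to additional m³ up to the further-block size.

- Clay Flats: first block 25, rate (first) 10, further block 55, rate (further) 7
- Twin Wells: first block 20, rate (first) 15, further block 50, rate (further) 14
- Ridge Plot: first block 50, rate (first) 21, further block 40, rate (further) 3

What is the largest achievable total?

1840

Order all 6 blocks by rate: Ridge Plot/first 21 > Twin Wells/first 15 > Twin Wells/second 14 > Clay Flats/first 10 > Clay Flats/second 7 > Ridge Plot/second 3.
Fill Ridge Plot first block (50 at 21) → 55 left.
Twin Wells/first (15): +20 → 35 left.
Twin Wells second at 14: only 35 left, fill 35.
Total = 21×50 + 15×20 + 14×35 = 1840.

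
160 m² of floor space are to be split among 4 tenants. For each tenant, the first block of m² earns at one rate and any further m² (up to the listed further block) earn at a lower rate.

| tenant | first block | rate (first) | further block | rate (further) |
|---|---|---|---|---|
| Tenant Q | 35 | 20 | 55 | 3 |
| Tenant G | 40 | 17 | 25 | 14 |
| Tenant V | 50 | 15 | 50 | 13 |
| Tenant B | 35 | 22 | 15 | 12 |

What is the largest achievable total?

Rank every tier by rate: Tenant B/tier1 22 > Tenant Q/tier1 20 > Tenant G/tier1 17 > Tenant V/tier1 15 > Tenant G/tier2 14 > Tenant V/tier2 13 > Tenant B/tier2 12 > Tenant Q/tier2 3.
Fill Tenant B tier1 block (35 at 22) ; 125 left.
Tenant Q/tier1 (20): +35 ; 90 left.
Fill Tenant G tier1 block (40 at 17) ; 50 left.
Tenant V/tier1 (15): +50 ; 0 left.
Total = 22×35 + 20×35 + 17×40 + 15×50 = 2900.

2900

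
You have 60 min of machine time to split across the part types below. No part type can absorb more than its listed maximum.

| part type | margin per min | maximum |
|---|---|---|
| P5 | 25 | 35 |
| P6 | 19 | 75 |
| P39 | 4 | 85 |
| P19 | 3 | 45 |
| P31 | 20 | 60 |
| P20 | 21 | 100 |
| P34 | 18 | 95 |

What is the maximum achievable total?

Order the part types by margin per min: P5 25 > P20 21 > P31 20 > P6 19 > P34 18 > P39 4 > P19 3.
P5 takes 35 to reach its cap of 35 ; 25 left.
P20: +25 (room for 100) → 25. Pool exhausted.
Total = 25×35 + 21×25 = 1400.

1400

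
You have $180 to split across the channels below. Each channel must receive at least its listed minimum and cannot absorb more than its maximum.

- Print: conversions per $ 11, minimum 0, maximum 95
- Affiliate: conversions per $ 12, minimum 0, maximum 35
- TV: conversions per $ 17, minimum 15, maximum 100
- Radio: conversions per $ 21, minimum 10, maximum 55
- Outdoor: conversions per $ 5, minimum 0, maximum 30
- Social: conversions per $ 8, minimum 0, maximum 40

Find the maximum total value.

Meeting every minimum uses 0+0+15+10+0+0 = 25 $, leaving 155.
Highest conversions per $ first: Radio 21 > TV 17 > Affiliate 12 > Print 11 > Social 8 > Outdoor 5.
Radio takes 45 more to reach its cap of 55 → 110 left.
Give TV 85 more to hit its cap of 100 → 25 left.
Affiliate: +25 (room for 35) → 25. Pool exhausted.
Total = 12×25 + 17×100 + 21×55 = 3155.

3155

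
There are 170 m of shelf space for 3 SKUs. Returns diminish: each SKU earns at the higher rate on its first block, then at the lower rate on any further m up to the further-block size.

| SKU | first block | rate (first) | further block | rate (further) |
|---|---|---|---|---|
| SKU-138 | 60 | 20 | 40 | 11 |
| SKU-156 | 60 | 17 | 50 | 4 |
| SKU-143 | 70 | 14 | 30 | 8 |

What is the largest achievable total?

Rank every tier by rate: SKU-138/tier1 20 > SKU-156/tier1 17 > SKU-143/tier1 14 > SKU-138/tier2 11 > SKU-143/tier2 8 > SKU-156/tier2 4.
SKU-138 tier1 at 20: fill all 60 — 110 left.
Fill SKU-156 tier1 block (60 at 17) — 50 left.
50 remain; put them into SKU-143 tier1 at 14.
Total = 20×60 + 17×60 + 14×50 = 2920.

2920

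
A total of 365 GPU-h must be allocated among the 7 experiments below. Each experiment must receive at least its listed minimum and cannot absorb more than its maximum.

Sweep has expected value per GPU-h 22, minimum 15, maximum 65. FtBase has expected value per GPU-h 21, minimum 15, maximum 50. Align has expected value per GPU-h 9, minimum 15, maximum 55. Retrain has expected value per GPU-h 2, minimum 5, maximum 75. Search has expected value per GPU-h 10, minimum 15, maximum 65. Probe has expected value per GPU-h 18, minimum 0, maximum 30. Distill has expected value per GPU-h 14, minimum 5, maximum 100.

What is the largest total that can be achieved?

5530

Meeting every minimum uses 15+15+15+5+15+0+5 = 70 GPU-h, leaving 295.
Order the experiments by expected value per GPU-h: Sweep 22 > FtBase 21 > Probe 18 > Distill 14 > Search 10 > Align 9 > Retrain 2.
Sweep takes 50 more to reach its cap of 65 — 245 left.
FtBase: +35 to 50 (cap) — 210 left.
Probe: +30 to 30 (cap) — 180 left.
Give Distill 95 more to hit its cap of 100 — 85 left.
Search takes 50 more to reach its cap of 65 — 35 left.
Only 35 left; Align takes them to reach 50.
Total = 22×65 + 21×50 + 9×50 + 2×5 + 10×65 + 18×30 + 14×100 = 5530.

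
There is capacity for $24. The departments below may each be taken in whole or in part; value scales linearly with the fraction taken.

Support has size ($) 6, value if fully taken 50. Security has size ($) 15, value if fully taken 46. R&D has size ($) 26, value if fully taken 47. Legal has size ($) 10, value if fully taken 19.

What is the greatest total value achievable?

Sort by value density: Support 50/6≈8.33, Security 46/15≈3.07, Legal 19/10≈1.9, R&D 47/26≈1.81.
Take all of Support (6 $, value 50) ; 18 $ left.
Take all of Security (15 $, value 46) ; 3 $ left.
Only 3 $ remain; take 3/10 of Legal for value 19×3/10 = 5.7.
Total value = 101.7.

101.7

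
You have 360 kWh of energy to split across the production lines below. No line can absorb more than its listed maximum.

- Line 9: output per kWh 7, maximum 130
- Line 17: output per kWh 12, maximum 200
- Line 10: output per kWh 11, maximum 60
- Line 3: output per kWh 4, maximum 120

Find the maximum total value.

Highest output per kWh first: Line 17 12 > Line 10 11 > Line 9 7 > Line 3 4.
Line 17: +200 to 200 (cap) → 160 left.
Give Line 10 60 to hit its cap of 60 → 100 left.
Line 9 has room for 130 but only 100 remain, so it gets 100.
Total = 7×100 + 12×200 + 11×60 = 3760.

3760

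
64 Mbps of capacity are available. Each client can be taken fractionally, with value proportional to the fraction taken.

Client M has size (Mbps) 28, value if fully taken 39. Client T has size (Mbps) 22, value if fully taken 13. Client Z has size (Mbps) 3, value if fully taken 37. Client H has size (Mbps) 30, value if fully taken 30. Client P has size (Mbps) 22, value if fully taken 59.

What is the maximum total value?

146

Rank by value-to-size ratio: Client Z 37/3≈12.3, Client P 59/22≈2.68, Client M 39/28≈1.39, Client H 30/30≈1, Client T 13/22≈0.591.
Client Z: take in full, 3 Mbps for value 37 → 61 left.
All 22 Mbps of Client P fit (value 59) → 39 remain.
All 28 Mbps of Client M fit (value 39) → 11 remain.
11 Mbps left: a 11/30 share of Client H gives 30×11/30 = 11.
Total value = 146.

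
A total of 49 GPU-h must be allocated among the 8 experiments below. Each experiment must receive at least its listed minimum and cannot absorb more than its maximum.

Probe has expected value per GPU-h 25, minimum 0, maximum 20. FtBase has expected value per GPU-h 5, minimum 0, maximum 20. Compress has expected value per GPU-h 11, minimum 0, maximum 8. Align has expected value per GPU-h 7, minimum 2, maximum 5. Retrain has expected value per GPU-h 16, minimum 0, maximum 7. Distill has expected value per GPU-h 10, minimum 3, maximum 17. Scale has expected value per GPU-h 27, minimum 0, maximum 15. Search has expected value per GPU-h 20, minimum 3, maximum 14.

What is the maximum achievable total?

Meeting every minimum uses 0+0+0+2+0+3+0+3 = 8 GPU-h, leaving 41.
Highest expected value per GPU-h first: Scale 27 > Probe 25 > Search 20 > Retrain 16 > Compress 11 > Distill 10 > Align 7 > FtBase 5.
Give Scale 15 more to hit its cap of 15 ; 26 left.
Probe: +20 to 20 (cap) ; 6 left.
Only 6 left; Search takes them to reach 9.
Total = 25×20 + 7×2 + 10×3 + 27×15 + 20×9 = 1129.

1129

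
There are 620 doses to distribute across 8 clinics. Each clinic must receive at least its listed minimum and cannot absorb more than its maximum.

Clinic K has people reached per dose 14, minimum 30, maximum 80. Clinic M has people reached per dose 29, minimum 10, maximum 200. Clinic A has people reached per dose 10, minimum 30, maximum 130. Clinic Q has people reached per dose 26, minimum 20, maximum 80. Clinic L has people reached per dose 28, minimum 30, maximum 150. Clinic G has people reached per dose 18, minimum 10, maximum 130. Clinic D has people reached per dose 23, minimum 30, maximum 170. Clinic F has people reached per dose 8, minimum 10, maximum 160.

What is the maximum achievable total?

15590

Meeting every minimum uses 30+10+30+20+30+10+30+10 = 170 doses, leaving 450.
Highest people reached per dose first: Clinic M 29 > Clinic L 28 > Clinic Q 26 > Clinic D 23 > Clinic G 18 > Clinic K 14 > Clinic A 10 > Clinic F 8.
Clinic M takes 190 more to reach its cap of 200 ; 260 left.
Clinic L: +120 to 150 (cap) ; 140 left.
Clinic Q takes 60 more to reach its cap of 80 ; 80 left.
Clinic D has room for 140 more but only 80 remain, so it gets 110.
Total = 14×30 + 29×200 + 10×30 + 26×80 + 28×150 + 18×10 + 23×110 + 8×10 = 15590.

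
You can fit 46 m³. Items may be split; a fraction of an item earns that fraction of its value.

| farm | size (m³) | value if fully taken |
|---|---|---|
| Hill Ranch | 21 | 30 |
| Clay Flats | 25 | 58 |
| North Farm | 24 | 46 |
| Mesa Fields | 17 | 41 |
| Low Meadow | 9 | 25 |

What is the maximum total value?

Rank by value-to-size ratio: Low Meadow 25/9≈2.78, Mesa Fields 41/17≈2.41, Clay Flats 58/25≈2.32, North Farm 46/24≈1.92, Hill Ranch 30/21≈1.43.
Take all of Low Meadow (9 m³, value 25) ; 37 m³ left.
Mesa Fields: take in full, 17 m³ for value 41 ; 20 left.
Fill the last 20 m³ with part of Clay Flats: 20/25 of it earns 46.4.
Total value = 112.4.

112.4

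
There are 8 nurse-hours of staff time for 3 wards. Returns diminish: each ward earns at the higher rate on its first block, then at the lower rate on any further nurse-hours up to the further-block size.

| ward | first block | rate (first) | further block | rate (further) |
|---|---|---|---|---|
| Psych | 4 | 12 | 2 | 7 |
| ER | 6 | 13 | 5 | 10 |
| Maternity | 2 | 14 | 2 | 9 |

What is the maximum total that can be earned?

106

Treat each block as its own option and order by rate: Maternity/tier1 14 > ER/tier1 13 > Psych/tier1 12 > ER/tier2 10 > Maternity/tier2 9 > Psych/tier2 7.
Fill Maternity tier1 block (2 at 14) → 6 left.
ER tier1 at 13: fill all 6 → 0 left.
Total = 14×2 + 13×6 = 106.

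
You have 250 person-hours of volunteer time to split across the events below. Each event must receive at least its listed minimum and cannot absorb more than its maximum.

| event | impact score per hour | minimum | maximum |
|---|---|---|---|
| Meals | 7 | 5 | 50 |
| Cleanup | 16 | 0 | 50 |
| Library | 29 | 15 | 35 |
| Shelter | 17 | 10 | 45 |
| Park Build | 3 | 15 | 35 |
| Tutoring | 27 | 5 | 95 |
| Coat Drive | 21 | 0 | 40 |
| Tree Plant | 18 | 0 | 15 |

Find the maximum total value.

Meeting every minimum uses 5+0+15+10+15+5+0+0 = 50 person-hours, leaving 200.
Order the events by impact score per hour: Library 29 > Tutoring 27 > Coat Drive 21 > Tree Plant 18 > Shelter 17 > Cleanup 16 > Meals 7 > Park Build 3.
Library: +20 to 35 (cap) — 180 left.
Give Tutoring 90 more to hit its cap of 95 — 90 left.
Coat Drive takes 40 more to reach its cap of 40 — 50 left.
Give Tree Plant 15 more to hit its cap of 15 — 35 left.
Shelter takes 35 more to reach its cap of 45 — 0 left.
Total = 7×5 + 29×35 + 17×45 + 3×15 + 27×95 + 21×40 + 18×15 = 5535.

5535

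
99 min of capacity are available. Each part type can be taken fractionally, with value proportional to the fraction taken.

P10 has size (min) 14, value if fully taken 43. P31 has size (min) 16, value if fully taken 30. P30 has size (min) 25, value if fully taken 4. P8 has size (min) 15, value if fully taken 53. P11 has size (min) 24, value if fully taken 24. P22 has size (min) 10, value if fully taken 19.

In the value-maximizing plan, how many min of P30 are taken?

20

Sort by value density: P8 53/15≈3.53, P10 43/14≈3.07, P22 19/10≈1.9, P31 30/16≈1.88, P11 24/24≈1, P30 4/25≈0.16.
All 15 min of P8 fit (value 53) → 84 remain.
Take all of P10 (14 min, value 43) → 70 min left.
P22: take in full, 10 min for value 19 → 60 left.
Take all of P31 (16 min, value 30) → 44 min left.
All 24 min of P11 fit (value 24) → 20 remain.
Fill the last 20 min with part of P30: 20/25 of it earns 3.2.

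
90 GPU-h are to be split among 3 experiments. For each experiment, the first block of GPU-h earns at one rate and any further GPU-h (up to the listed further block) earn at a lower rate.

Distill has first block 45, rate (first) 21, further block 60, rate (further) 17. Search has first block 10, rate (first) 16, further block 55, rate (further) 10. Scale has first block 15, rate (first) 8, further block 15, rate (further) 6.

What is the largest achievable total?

1710

Order all 6 blocks by rate: Distill/tier1 21 > Distill/tier2 17 > Search/tier1 16 > Search/tier2 10 > Scale/tier1 8 > Scale/tier2 6.
Distill tier1 at 21: fill all 45 — 45 left.
Distill tier2 at 17: only 45 left, fill 45.
Total = 21×45 + 17×45 = 1710.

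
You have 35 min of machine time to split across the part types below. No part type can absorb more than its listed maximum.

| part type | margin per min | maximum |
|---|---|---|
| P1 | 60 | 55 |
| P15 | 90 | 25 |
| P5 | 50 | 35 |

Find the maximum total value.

2850

Order the part types by margin per min: P15 90 > P1 60 > P5 50.
P15 takes 25 to reach its cap of 25 → 10 left.
P1 has room for 55 but only 10 remain, so it gets 10.
Total = 60×10 + 90×25 = 2850.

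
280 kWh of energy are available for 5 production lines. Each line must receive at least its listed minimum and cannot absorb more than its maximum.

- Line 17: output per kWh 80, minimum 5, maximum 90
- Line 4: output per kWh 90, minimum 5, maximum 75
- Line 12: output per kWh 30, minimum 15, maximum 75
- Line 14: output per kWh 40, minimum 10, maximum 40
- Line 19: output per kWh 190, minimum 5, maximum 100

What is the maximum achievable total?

33000

Meeting every minimum uses 5+5+15+10+5 = 40 kWh, leaving 240.
Rank by output per kWh: Line 19 190 > Line 4 90 > Line 17 80 > Line 14 40 > Line 12 30.
Give Line 19 95 more to hit its cap of 100 — 145 left.
Give Line 4 70 more to hit its cap of 75 — 75 left.
Only 75 left; Line 17 takes them to reach 80.
Total = 80×80 + 90×75 + 30×15 + 40×10 + 190×100 = 33000.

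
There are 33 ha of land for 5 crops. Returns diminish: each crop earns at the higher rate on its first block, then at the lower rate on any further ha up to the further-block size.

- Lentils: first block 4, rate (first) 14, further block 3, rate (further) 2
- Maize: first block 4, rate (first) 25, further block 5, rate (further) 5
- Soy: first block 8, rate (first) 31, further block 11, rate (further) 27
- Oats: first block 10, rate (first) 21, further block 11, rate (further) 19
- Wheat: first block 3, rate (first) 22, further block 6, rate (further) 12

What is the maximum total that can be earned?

Order all 10 blocks by rate: Soy/tier1 31 > Soy/tier2 27 > Maize/tier1 25 > Wheat/tier1 22 > Oats/tier1 21 > Oats/tier2 19 > Lentils/tier1 14 > Wheat/tier2 12 > Maize/tier2 5 > Lentils/tier2 2.
Soy tier1 at 31: fill all 8 ; 25 left.
Soy/tier2 (27): +11 ; 14 left.
Maize tier1 at 25: fill all 4 ; 10 left.
Wheat/tier1 (22): +3 ; 7 left.
7 remain; put them into Oats tier1 at 21.
Total = 31×8 + 27×11 + 25×4 + 22×3 + 21×7 = 858.

858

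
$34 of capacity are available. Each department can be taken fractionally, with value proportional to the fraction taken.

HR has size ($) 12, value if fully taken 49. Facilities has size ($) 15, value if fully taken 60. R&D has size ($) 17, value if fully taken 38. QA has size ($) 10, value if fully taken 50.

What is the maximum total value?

147

Rank by value-to-size ratio: QA 50/10≈5, HR 49/12≈4.08, Facilities 60/15≈4, R&D 38/17≈2.24.
Take all of QA (10 $, value 50) → 24 $ left.
Take all of HR (12 $, value 49) → 12 $ left.
Fill the last 12 $ with part of Facilities: 12/15 of it earns 48.
Total value = 147.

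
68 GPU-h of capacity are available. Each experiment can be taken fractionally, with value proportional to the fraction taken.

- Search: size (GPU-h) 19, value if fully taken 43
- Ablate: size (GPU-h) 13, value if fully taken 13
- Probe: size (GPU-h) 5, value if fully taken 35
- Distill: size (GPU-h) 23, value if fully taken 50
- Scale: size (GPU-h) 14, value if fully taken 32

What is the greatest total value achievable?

167

Rank by value-to-size ratio: Probe 35/5≈7, Scale 32/14≈2.29, Search 43/19≈2.26, Distill 50/23≈2.17, Ablate 13/13≈1.
Take all of Probe (5 GPU-h, value 35) ; 63 GPU-h left.
All 14 GPU-h of Scale fit (value 32) ; 49 remain.
Search: take in full, 19 GPU-h for value 43 ; 30 left.
Take all of Distill (23 GPU-h, value 50) ; 7 GPU-h left.
7 GPU-h left: a 7/13 share of Ablate gives 13×7/13 = 7.
Total value = 167.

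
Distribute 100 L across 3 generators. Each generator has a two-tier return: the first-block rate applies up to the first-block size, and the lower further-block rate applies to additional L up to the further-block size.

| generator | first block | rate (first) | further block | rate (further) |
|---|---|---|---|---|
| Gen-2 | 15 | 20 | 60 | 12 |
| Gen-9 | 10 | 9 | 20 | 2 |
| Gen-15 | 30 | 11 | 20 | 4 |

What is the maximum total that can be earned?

Order all 6 blocks by rate: Gen-2/tier1 20 > Gen-2/tier2 12 > Gen-15/tier1 11 > Gen-9/tier1 9 > Gen-15/tier2 4 > Gen-9/tier2 2.
Fill Gen-2 tier1 block (15 at 20) — 85 left.
Gen-2 tier2 at 12: fill all 60 — 25 left.
Gen-15/tier1: +25 of 30 at 11; pool empty.
Total = 20×15 + 12×60 + 11×25 = 1295.

1295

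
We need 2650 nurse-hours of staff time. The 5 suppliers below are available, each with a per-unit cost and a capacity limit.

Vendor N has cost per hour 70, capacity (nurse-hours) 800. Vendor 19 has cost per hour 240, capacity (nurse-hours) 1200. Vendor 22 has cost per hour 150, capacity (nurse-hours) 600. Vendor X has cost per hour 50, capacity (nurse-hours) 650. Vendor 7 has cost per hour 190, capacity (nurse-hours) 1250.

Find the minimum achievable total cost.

292500

Fill from the cheapest supplier first.
Vendor X (50): use full 650 ; 2000 nurse-hours to go.
Vendor N (70): use full 800 ; 1200 nurse-hours to go.
Vendor 22 (150): use full 600 ; 600 nurse-hours to go.
Vendor 7 at 190: take 600 of its 1250 ; requirement met.
Vendor 19: unused.
Cost = 650×50 + 800×70 + 600×150 + 600×190 = 292500.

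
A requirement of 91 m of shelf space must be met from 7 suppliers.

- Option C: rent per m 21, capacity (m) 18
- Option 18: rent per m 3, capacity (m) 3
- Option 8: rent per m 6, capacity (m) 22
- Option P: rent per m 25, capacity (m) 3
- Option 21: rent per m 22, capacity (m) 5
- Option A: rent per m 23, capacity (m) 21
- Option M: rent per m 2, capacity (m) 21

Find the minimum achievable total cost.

1179

Cheapest first:
Take 21 from Option M at 2 → need 70 more.
Option 18 at 3: take all 3 m → 67 still needed.
Option 8 at 6: take all 22 m → 45 still needed.
Option C at 21: take all 18 m → 27 still needed.
Take 5 from Option 21 at 22 → need 22 more.
Option A at 23: take all 21 m → 1 still needed.
Option P (25): take the remaining 1 → done.
Cost = 21×2 + 3×3 + 22×6 + 18×21 + 5×22 + 21×23 + 1×25 = 1179.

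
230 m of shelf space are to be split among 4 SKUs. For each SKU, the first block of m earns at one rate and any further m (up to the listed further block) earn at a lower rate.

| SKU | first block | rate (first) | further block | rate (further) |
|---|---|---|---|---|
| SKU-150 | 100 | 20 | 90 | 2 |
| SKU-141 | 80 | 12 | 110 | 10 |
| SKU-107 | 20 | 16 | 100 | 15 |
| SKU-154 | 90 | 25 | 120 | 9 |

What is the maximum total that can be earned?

Order all 8 blocks by rate: SKU-154/first 25 > SKU-150/first 20 > SKU-107/first 16 > SKU-107/second 15 > SKU-141/first 12 > SKU-141/second 10 > SKU-154/second 9 > SKU-150/second 2.
Fill SKU-154 first block (90 at 25) — 140 left.
SKU-150/first (20): +100 — 40 left.
Fill SKU-107 first block (20 at 16) — 20 left.
SKU-107 second at 15: only 20 left, fill 20.
Total = 25×90 + 20×100 + 16×20 + 15×20 = 4870.

4870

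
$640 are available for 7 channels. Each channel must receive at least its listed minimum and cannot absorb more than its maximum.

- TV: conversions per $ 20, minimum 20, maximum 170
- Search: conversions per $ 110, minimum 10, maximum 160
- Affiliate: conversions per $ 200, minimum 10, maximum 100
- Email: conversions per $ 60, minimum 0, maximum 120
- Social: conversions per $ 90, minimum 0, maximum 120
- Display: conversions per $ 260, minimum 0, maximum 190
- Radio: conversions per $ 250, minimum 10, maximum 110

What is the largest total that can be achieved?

Meeting every minimum uses 20+10+10+0+0+0+10 = 50 $, leaving 590.
Highest conversions per $ first: Display 260 > Radio 250 > Affiliate 200 > Search 110 > Social 90 > Email 60 > TV 20.
Display takes 190 more to reach its cap of 190 ; 400 left.
Radio takes 100 more to reach its cap of 110 ; 300 left.
Give Affiliate 90 more to hit its cap of 100 ; 210 left.
Search: +150 to 160 (cap) ; 60 left.
Social: +60 (room for 120) → 60. Pool exhausted.
Total = 20×20 + 110×160 + 200×100 + 90×60 + 260×190 + 250×110 = 120300.

120300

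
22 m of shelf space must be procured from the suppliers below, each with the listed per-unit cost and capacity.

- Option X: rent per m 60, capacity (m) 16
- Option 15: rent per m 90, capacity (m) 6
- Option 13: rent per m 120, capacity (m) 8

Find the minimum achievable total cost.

Use suppliers in increasing cost order.
Take 16 from Option X at 60 → need 6 more.
Option 15 at 90: take all 6 m → 0 still needed.
Option 13: unused.
Cost = 16×60 + 6×90 = 1500.

1500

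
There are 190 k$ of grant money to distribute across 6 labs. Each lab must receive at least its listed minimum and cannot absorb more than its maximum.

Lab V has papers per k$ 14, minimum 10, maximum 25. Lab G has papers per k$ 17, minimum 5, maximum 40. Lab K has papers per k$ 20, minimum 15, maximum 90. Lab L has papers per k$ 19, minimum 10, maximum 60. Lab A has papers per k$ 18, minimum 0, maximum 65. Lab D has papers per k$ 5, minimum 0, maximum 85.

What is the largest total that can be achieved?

3615

Meeting every minimum uses 10+5+15+10+0+0 = 40 k$, leaving 150.
Rank by papers per k$: Lab K 20 > Lab L 19 > Lab A 18 > Lab G 17 > Lab V 14 > Lab D 5.
Lab K: +75 to 90 (cap) — 75 left.
Lab L takes 50 more to reach its cap of 60 — 25 left.
Lab A: +25 (room for 65) → 25. Pool exhausted.
Total = 14×10 + 17×5 + 20×90 + 19×60 + 18×25 = 3615.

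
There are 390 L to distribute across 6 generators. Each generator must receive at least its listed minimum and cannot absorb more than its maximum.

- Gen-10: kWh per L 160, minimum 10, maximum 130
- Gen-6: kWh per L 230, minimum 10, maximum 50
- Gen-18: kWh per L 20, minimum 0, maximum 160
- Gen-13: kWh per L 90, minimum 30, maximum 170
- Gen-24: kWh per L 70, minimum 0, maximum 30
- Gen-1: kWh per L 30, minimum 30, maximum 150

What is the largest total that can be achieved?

Meeting every minimum uses 10+10+0+30+0+30 = 80 L, leaving 310.
Rank by kWh per L: Gen-6 230 > Gen-10 160 > Gen-13 90 > Gen-24 70 > Gen-1 30 > Gen-18 20.
Gen-6 takes 40 more to reach its cap of 50 ; 270 left.
Gen-10 takes 120 more to reach its cap of 130 ; 150 left.
Give Gen-13 140 more to hit its cap of 170 ; 10 left.
Only 10 left; Gen-24 takes them to reach 10.
Total = 160×130 + 230×50 + 90×170 + 70×10 + 30×30 = 49200.

49200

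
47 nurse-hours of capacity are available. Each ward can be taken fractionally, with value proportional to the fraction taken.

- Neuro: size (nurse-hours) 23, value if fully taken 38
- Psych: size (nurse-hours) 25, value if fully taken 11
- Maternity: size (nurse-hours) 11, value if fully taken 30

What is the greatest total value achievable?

Sort by value density: Maternity 30/11≈2.73, Neuro 38/23≈1.65, Psych 11/25≈0.44.
Maternity: take in full, 11 nurse-hours for value 30 → 36 left.
Take all of Neuro (23 nurse-hours, value 38) → 13 nurse-hours left.
Only 13 nurse-hours remain; take 13/25 of Psych for value 11×13/25 = 5.72.
Total value = 73.72.

73.72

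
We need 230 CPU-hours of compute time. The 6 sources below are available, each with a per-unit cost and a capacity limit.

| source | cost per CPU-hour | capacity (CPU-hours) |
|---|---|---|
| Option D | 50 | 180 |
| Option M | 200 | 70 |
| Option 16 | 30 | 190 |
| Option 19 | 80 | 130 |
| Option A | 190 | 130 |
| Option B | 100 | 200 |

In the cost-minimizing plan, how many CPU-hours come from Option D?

Fill from the cheapest source first.
Option 16 (30): use full 190 → 40 CPU-hours to go.
Option D (50): take the remaining 40 → done.
Option 19, Option B, Option A, Option M: unused.

40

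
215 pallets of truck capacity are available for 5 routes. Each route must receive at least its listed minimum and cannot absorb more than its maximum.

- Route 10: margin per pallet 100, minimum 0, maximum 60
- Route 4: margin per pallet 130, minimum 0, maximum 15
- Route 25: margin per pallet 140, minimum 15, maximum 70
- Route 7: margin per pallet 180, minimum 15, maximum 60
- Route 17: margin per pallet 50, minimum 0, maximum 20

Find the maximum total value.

Meeting every minimum uses 0+0+15+15+0 = 30 pallets, leaving 185.
Order the routes by margin per pallet: Route 7 180 > Route 25 140 > Route 4 130 > Route 10 100 > Route 17 50.
Route 7 takes 45 more to reach its cap of 60 ; 140 left.
Give Route 25 55 more to hit its cap of 70 ; 85 left.
Route 4: +15 to 15 (cap) ; 70 left.
Route 10: +60 to 60 (cap) ; 10 left.
Route 17: +10 (room for 20) → 10. Pool exhausted.
Total = 100×60 + 130×15 + 140×70 + 180×60 + 50×10 = 29050.

29050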